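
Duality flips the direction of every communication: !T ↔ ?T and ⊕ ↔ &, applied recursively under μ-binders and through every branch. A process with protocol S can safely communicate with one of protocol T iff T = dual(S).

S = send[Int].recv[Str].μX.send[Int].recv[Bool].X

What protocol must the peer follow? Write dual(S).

send[Int] → recv[Int]
  recv[Str] → send[Str]
    μX → μX  (μ self-dual)
      send[Int] → recv[Int]
        recv[Bool] → send[Bool]
          X self-dual

recv[Int].send[Str].μX.recv[Int].send[Bool].X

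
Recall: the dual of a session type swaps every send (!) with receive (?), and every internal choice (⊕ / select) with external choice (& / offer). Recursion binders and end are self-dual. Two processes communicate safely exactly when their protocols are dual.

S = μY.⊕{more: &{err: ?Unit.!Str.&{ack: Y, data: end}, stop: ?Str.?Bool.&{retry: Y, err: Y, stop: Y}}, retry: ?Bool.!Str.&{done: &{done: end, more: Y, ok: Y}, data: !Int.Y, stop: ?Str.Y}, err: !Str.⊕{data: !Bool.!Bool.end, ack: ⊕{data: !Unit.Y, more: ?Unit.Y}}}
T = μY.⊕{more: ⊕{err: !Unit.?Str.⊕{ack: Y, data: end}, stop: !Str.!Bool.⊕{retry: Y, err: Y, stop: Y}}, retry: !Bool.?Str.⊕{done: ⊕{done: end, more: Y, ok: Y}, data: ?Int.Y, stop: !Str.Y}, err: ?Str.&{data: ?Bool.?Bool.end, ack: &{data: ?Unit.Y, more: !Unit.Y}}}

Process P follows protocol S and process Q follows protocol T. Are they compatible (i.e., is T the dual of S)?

NO

μY vs μY  ok (μ self-dual)
  ⊕{more,retry,err} vs ⊕{more,retry,err}  ✗ choice polarity not flipped — not dual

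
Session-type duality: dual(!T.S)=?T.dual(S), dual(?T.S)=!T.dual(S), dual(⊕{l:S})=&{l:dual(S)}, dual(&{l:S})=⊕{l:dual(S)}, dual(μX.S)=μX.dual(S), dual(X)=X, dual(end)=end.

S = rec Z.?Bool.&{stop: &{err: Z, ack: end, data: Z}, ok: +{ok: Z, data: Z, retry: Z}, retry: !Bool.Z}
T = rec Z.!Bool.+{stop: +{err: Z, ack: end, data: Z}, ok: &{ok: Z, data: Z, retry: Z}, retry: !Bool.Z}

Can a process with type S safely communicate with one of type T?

rec Z vs rec Z  match (rec unchanged)
  ?Bool vs !Bool  match
    &{stop,ok,retry} vs +{stop,ok,retry}  match labels match
      [stop]
        &{err,ack,data} vs +{err,ack,data}  match labels match
          [err]
            Z vs Z  match
          [ack]
            end vs end  match
          [data]
            Z vs Z  match
      [ok]
        +{ok,data,retry} vs &{ok,data,retry}  match labels match
          [ok]
            Z vs Z  match
          [data]
            Z vs Z  match
          [retry]
            Z vs Z  match
      [retry]
        !Bool vs !Bool  ✗ same direction on both sides — not dual

NO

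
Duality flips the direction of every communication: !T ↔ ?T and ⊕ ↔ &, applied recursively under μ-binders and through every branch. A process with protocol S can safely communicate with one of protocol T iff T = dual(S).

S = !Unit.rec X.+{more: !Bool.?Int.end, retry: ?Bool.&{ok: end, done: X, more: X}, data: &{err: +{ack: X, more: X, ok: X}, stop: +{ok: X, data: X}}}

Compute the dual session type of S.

?Unit.rec X.&{more: ?Bool.!Int.end, retry: !Bool.+{ok: end, done: X, more: X}, data: +{err: &{ack: X, more: X, ok: X}, stop: &{ok: X, data: X}}}

!Unit → ?Unit
  rec X → rec X  (rec unchanged)
    +{more,retry,data} → &{more,retry,data}  (⊕→&)
      • more:
        !Bool → ?Bool
          ?Int → !Int
            end self-dual
      • retry:
        ?Bool → !Bool
          &{ok,done,more} → +{ok,done,more}  (&→⊕)
            • ok:
              end self-dual
            • done:
              X self-dual
            • more:
              X self-dual
      • data:
        &{err,stop} → +{err,stop}  (&→⊕)
          • err:
            +{ack,more,ok} → &{ack,more,ok}  (⊕→&)
              • ack:
                X self-dual
              • more:
                X self-dual
              • ok:
                X self-dual
          • stop:
            +{ok,data} → &{ok,data}  (⊕→&)
              • ok:
                X self-dual
              • data:
                X self-dual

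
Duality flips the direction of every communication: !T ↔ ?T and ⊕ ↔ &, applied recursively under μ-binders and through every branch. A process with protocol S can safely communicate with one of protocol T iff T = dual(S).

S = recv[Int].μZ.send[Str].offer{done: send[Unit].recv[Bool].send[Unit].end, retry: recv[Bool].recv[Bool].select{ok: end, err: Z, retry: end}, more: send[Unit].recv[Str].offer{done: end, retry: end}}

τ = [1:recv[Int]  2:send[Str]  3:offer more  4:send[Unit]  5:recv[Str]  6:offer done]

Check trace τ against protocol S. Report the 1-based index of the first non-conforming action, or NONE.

NONE

[1] recv[Int]  ✓  cont: μZ.…
[2] send[Str]  ✓  cont: offer{done: send[Unit].recv[Bool].send[Unit].end, retry: recv[Bool].recv[Bool].select{ok: end, err: μZ.…, retry: end}, more: send[Unit].recv[Str].offer{done: end, retry: end}}
[3] offer more  ✓  cont: send[Unit].recv[Str].offer{done: end, retry: end}
[4] send[Unit]  ✓  cont: recv[Str].offer{done: end, retry: end}
[5] recv[Str]  ✓  cont: offer{done: end, retry: end}
[6] offer done  ✓  cont: end
trace exhausted — no violation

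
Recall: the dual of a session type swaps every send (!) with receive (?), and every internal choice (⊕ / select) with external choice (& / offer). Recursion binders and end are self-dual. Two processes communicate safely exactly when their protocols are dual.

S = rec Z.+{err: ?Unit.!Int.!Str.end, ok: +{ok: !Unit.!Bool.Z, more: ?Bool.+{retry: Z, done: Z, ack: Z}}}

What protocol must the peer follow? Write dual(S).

rec Z ↦ rec Z  (binder kept)
  +{err,ok} ↦ &{err,ok}  (⊕→&)
    [err]
      ?Unit ↦ !Unit
        !Int ↦ ?Int
          !Str ↦ ?Str
            end ↦ end
    [ok]
      +{ok,more} ↦ &{ok,more}  (⊕→&)
        [ok]
          !Unit ↦ ?Unit
            !Bool ↦ ?Bool
              Z ↦ Z
        [more]
          ?Bool ↦ !Bool
            +{retry,done,ack} ↦ &{retry,done,ack}  (⊕→&)
              [retry]
                Z ↦ Z
              [done]
                Z ↦ Z
              [ack]
                Z ↦ Z

rec Z.&{err: !Unit.?Int.?Str.end, ok: &{ok: ?Unit.?Bool.Z, more: !Bool.&{retry: Z, done: Z, ack: Z}}}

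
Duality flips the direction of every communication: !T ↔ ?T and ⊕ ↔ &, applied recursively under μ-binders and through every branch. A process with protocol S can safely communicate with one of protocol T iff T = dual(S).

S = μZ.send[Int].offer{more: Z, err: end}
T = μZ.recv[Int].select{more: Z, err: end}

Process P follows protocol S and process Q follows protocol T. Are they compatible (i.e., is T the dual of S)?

YES

μZ vs μZ  match (rec unchanged)
  send[Int] vs recv[Int]  match
    offer{more,err} vs select{more,err}  match label sets agree
      case more:
        Z vs Z  match
      case err:
        end vs end  match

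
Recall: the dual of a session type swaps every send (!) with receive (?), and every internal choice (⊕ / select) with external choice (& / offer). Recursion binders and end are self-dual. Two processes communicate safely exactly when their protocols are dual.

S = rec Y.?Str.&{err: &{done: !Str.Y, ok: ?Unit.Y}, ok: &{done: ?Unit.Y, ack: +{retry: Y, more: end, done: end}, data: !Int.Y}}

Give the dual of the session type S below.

rec Y = rec Y  (μ self-dual)
  ?Str = !Str
    &{err,ok} = +{err,ok}  (external→internal)
      • err:
        &{done,ok} = +{done,ok}  (external→internal)
          • done:
            !Str = ?Str
              Y self-dual
          • ok:
            ?Unit = !Unit
              Y self-dual
      • ok:
        &{done,ack,data} = +{done,ack,data}  (external→internal)
          • done:
            ?Unit = !Unit
              Y self-dual
          • ack:
            +{retry,more,done} = &{retry,more,done}  (⊕→&)
              • retry:
                Y self-dual
              • more:
                end self-dual
              • done:
                end self-dual
          • data:
            !Int = ?Int
              Y self-dual

rec Y.!Str.+{err: +{done: ?Str.Y, ok: !Unit.Y}, ok: +{done: !Unit.Y, ack: &{retry: Y, more: end, done: end}, data: ?Int.Y}}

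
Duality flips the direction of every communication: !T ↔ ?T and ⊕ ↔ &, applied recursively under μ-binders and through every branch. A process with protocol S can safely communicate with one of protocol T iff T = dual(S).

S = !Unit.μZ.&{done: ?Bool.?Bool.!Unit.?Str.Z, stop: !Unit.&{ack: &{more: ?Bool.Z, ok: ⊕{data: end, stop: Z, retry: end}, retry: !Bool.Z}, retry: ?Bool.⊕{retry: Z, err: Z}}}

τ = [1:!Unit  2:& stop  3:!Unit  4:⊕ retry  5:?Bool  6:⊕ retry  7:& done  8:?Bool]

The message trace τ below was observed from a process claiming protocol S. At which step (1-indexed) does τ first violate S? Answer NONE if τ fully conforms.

4

@1 !Unit  match  residual = μZ.…
@2 & stop  match  residual = !Unit.&{ack: &{more: ?Bool.μZ.…, ok: ⊕{data: end, stop: μZ.…, retry: end}, retry: !Bool.μZ.…}, retry: ?Bool.⊕{retry: μZ.…, err: μZ.…}}
@3 !Unit  match  residual = &{ack: &{more: ?Bool.μZ.…, ok: ⊕{data: end, stop: μZ.…, retry: end}, retry: !Bool.μZ.…}, retry: ?Bool.⊕{retry: μZ.…, err: μZ.…}}
@4 got ⊕ retry, protocol expects & ack or & retry  ✗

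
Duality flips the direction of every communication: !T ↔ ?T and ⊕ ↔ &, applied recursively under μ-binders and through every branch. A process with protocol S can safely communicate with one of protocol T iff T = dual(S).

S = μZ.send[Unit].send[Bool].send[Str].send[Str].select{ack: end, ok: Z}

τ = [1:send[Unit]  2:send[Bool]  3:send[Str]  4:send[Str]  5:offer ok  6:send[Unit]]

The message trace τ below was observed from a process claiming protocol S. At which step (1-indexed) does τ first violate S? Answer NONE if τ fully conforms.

5

@1 send[Unit]  ok  state: send[Bool].send[Str].send[Str].select{ack: end, ok: μZ.…}
@2 send[Bool]  ok  state: send[Str].send[Str].select{ack: end, ok: μZ.…}
@3 send[Str]  ok  state: send[Str].select{ack: end, ok: μZ.…}
@4 send[Str]  ok  state: select{ack: end, ok: μZ.…}
@5 got offer ok, protocol expects select ack or select ok  ✗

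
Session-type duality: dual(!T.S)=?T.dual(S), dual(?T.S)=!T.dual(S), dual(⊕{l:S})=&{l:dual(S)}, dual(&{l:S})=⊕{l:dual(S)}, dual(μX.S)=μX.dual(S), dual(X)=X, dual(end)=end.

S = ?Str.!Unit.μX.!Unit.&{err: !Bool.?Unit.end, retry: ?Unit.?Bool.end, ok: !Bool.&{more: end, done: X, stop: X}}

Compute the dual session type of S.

?Str = !Str
  !Unit = ?Unit
    μX = μX  (rec unchanged)
      !Unit = ?Unit
        &{err,retry,ok} = ⊕{err,retry,ok}  (&→⊕)
          • err:
            !Bool = ?Bool
              ?Unit = !Unit
                dual(end) = end
          • retry:
            ?Unit = !Unit
              ?Bool = !Bool
                dual(end) = end
          • ok:
            !Bool = ?Bool
              &{more,done,stop} = ⊕{more,done,stop}  (&→⊕)
                • more:
                  dual(end) = end
                • done:
                  dual(X) = X
                • stop:
                  dual(X) = X

!Str.?Unit.μX.?Unit.⊕{err: ?Bool.!Unit.end, retry: !Unit.!Bool.end, ok: ?Bool.⊕{more: end, done: X, stop: X}}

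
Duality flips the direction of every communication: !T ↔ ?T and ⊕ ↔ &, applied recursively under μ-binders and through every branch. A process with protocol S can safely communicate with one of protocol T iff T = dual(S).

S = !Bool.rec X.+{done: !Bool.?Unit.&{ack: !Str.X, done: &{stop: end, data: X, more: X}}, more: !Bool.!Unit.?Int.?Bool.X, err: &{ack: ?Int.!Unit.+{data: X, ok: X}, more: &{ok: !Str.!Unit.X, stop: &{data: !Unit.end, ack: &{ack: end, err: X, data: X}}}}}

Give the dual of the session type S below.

!Bool = ?Bool
  rec X = rec X  (rec unchanged)
    +{done,more,err} = &{done,more,err}  (internal→external)
      [done]
        !Bool = ?Bool
          ?Unit = !Unit
            &{ack,done} = +{ack,done}  (offer→select)
              [ack]
                !Str = ?Str
                  dual(X) = X
              [done]
                &{stop,data,more} = +{stop,data,more}  (offer→select)
                  [stop]
                    dual(end) = end
                  [data]
                    dual(X) = X
                  [more]
                    dual(X) = X
      [more]
        !Bool = ?Bool
          !Unit = ?Unit
            ?Int = !Int
              ?Bool = !Bool
                dual(X) = X
      [err]
        &{ack,more} = +{ack,more}  (offer→select)
          [ack]
            ?Int = !Int
              !Unit = ?Unit
                +{data,ok} = &{data,ok}  (internal→external)
                  [data]
                    dual(X) = X
                  [ok]
                    dual(X) = X
          [more]
            &{ok,stop} = +{ok,stop}  (offer→select)
              [ok]
                !Str = ?Str
                  !Unit = ?Unit
                    dual(X) = X
              [stop]
                &{data,ack} = +{data,ack}  (offer→select)
                  [data]
                    !Unit = ?Unit
                      dual(end) = end
                  [ack]
                    &{ack,err,data} = +{ack,err,data}  (offer→select)
                      [ack]
                        dual(end) = end
                      [err]
                        dual(X) = X
                      [data]
                        dual(X) = X

?Bool.rec X.&{done: ?Bool.!Unit.+{ack: ?Str.X, done: +{stop: end, data: X, more: X}}, more: ?Bool.?Unit.!Int.!Bool.X, err: +{ack: !Int.?Unit.&{data: X, ok: X}, more: +{ok: ?Str.?Unit.X, stop: +{data: ?Unit.end, ack: +{ack: end, err: X, data: X}}}}}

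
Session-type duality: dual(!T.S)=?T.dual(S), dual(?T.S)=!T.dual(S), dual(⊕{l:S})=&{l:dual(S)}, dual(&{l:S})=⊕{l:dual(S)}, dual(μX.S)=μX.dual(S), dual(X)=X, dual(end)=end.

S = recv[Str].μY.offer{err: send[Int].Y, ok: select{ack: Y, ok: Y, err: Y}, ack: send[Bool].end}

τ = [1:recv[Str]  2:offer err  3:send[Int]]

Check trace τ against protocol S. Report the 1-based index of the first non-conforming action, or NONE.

@1 recv[Str]  ✓  residual = μY.…
@2 offer err  ✓  residual = send[Int].μY.…
@3 send[Int]  ✓  residual = μY.…
trace exhausted — no violation

NONE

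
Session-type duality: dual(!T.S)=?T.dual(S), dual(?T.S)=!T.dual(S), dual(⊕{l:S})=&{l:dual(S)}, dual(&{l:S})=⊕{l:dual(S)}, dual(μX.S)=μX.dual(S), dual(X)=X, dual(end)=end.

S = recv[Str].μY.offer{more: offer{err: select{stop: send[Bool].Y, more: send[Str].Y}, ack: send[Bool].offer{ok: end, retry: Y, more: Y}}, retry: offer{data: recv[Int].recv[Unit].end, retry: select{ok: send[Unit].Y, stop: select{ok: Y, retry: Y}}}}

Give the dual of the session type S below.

send[Str].μY.select{more: select{err: offer{stop: recv[Bool].Y, more: recv[Str].Y}, ack: recv[Bool].select{ok: end, retry: Y, more: Y}}, retry: select{data: send[Int].send[Unit].end, retry: offer{ok: recv[Unit].Y, stop: offer{ok: Y, retry: Y}}}}

recv[Str] → send[Str]
  μY → μY  (rec unchanged)
    offer{more,retry} → select{more,retry}  (&→⊕)
      case more:
        offer{err,ack} → select{err,ack}  (&→⊕)
          case err:
            select{stop,more} → offer{stop,more}  (internal→external)
              case stop:
                send[Bool] → recv[Bool]
                  Y self-dual
              case more:
                send[Str] → recv[Str]
                  Y self-dual
          case ack:
            send[Bool] → recv[Bool]
              offer{ok,retry,more} → select{ok,retry,more}  (&→⊕)
                case ok:
                  end self-dual
                case retry:
                  Y self-dual
                case more:
                  Y self-dual
      case retry:
        offer{data,retry} → select{data,retry}  (&→⊕)
          case data:
            recv[Int] → send[Int]
              recv[Unit] → send[Unit]
                end self-dual
          case retry:
            select{ok,stop} → offer{ok,stop}  (internal→external)
              case ok:
                send[Unit] → recv[Unit]
                  Y self-dual
              case stop:
                select{ok,retry} → offer{ok,retry}  (internal→external)
                  case ok:
                    Y self-dual
                  case retry:
                    Y self-dual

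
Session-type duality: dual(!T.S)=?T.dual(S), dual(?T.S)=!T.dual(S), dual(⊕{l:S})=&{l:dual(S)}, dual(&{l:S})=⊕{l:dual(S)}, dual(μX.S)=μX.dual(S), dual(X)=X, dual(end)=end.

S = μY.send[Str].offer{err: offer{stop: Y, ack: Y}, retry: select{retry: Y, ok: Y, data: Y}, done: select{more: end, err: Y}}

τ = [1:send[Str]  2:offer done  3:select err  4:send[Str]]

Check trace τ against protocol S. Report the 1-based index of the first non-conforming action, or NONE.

NONE

step 1: send[Str]  ✓  residual = offer{err: offer{stop: μY.…, ack: μY.…}, retry: select{retry: μY.…, ok: μY.…, data: μY.…}, done: select{more: end, err: μY.…}}
step 2: offer done  ✓  residual = select{more: end, err: μY.…}
step 3: select err  ✓  residual = μY.…
step 4: send[Str]  ✓  residual = offer{err: offer{stop: μY.…, ack: μY.…}, retry: select{retry: μY.…, ok: μY.…, data: μY.…}, done: select{more: end, err: μY.…}}
trace exhausted — no violation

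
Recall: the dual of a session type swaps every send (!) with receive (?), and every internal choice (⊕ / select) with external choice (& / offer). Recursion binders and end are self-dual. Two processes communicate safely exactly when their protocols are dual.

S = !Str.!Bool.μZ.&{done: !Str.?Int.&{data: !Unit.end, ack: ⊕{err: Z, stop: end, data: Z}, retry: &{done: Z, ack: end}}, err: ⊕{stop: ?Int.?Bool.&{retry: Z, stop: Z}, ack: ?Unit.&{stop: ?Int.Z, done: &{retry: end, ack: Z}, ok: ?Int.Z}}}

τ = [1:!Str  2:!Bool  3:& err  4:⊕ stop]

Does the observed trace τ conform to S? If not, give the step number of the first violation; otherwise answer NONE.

NONE

step 1: !Str  ✓  cont: !Bool.μZ.…
step 2: !Bool  ✓  cont: μZ.…
step 3: & err  ✓  cont: ⊕{stop: ?Int.?Bool.&{retry: μZ.…, stop: μZ.…}, ack: ?Unit.&{stop: ?Int.μZ.…, done: &{retry: end, ack: μZ.…}, ok: ?Int.μZ.…}}
step 4: ⊕ stop  ✓  cont: ?Int.?Bool.&{retry: μZ.…, stop: μZ.…}
τ conforms to S (length 4)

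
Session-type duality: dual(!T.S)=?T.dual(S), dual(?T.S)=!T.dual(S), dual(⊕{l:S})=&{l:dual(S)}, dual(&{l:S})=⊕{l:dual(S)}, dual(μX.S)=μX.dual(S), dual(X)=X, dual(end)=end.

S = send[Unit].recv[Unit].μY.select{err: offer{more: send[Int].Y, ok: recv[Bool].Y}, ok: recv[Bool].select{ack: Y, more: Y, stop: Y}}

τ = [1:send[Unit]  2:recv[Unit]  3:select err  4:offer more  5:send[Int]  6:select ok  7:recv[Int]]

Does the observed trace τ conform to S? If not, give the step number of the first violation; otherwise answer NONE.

7

[1] send[Unit]  ok  cont: recv[Unit].μY.…
[2] recv[Unit]  ok  cont: μY.…
[3] select err  ok  cont: offer{more: send[Int].μY.…, ok: recv[Bool].μY.…}
[4] offer more  ok  cont: send[Int].μY.…
[5] send[Int]  ok  cont: μY.…
[6] select ok  ok  cont: recv[Bool].select{ack: μY.…, more: μY.…, stop: μY.…}
[7] got recv[Int], protocol expects recv[Bool]  ✗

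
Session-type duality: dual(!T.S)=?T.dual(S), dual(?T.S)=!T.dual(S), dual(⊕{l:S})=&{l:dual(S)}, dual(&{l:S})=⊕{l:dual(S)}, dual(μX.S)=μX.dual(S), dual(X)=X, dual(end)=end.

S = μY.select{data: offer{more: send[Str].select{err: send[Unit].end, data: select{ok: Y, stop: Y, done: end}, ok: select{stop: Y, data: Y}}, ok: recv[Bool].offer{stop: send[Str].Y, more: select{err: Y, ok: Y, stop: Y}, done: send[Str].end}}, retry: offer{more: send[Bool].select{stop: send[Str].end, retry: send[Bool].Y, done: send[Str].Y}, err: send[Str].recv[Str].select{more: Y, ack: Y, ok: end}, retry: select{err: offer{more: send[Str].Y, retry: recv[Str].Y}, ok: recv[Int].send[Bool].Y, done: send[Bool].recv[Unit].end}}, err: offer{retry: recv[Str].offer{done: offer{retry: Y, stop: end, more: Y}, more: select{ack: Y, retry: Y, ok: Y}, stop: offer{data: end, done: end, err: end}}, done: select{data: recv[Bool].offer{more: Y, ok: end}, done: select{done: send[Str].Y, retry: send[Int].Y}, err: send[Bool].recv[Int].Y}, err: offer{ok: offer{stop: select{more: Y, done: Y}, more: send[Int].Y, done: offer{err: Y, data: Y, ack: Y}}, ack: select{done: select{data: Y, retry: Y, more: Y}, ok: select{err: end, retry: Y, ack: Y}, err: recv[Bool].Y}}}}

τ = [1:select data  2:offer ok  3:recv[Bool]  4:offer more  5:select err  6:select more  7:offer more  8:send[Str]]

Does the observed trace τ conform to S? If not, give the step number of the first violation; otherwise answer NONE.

6

@1 select data  ok  residual = offer{more: send[Str].select{err: send[Unit].end, data: select{ok: μY.…, stop: μY.…, done: end}, ok: select{stop: μY.…, data: μY.…}}, ok: recv[Bool].offer{stop: send[Str].μY.…, more: select{err: μY.…, ok: μY.…, stop: μY.…}, done: send[Str].end}}
@2 offer ok  ok  residual = recv[Bool].offer{stop: send[Str].μY.…, more: select{err: μY.…, ok: μY.…, stop: μY.…}, done: send[Str].end}
@3 recv[Bool]  ok  residual = offer{stop: send[Str].μY.…, more: select{err: μY.…, ok: μY.…, stop: μY.…}, done: send[Str].end}
@4 offer more  ok  residual = select{err: μY.…, ok: μY.…, stop: μY.…}
@5 select err  ok  residual = μY.…
@6 got select more, protocol expects select data or select retry or select err  ✗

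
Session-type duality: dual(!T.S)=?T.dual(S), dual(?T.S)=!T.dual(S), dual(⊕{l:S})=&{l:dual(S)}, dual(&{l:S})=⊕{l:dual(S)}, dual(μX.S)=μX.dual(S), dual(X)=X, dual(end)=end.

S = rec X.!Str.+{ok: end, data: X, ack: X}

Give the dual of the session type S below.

rec X.?Str.&{ok: end, data: X, ack: X}

rec X → rec X  (μ self-dual)
  !Str → ?Str
    +{ok,data,ack} → &{ok,data,ack}  (⊕→&)
      • ok:
        end ↦ end
      • data:
        X ↦ X
      • ack:
        X ↦ X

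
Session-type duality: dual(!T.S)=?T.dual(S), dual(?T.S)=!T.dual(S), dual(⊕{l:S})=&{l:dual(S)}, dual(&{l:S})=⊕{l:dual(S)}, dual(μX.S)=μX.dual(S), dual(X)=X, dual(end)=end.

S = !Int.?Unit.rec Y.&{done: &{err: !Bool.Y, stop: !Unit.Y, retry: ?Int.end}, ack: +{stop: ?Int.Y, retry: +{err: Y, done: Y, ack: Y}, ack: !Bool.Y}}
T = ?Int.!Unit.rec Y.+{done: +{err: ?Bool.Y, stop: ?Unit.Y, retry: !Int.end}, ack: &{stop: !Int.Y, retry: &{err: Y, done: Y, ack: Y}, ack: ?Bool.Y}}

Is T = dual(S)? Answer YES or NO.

!Int vs ?Int  ✓
  ?Unit vs !Unit  ✓
    rec Y vs rec Y  ✓ (μ self-dual)
      &{done,ack} vs +{done,ack}  ✓ label sets agree
        • done:
          &{err,stop,retry} vs +{err,stop,retry}  ✓ label sets agree
            • err:
              !Bool vs ?Bool  ✓
                Y vs Y  ✓
            • stop:
              !Unit vs ?Unit  ✓
                Y vs Y  ✓
            • retry:
              ?Int vs !Int  ✓
                end vs end  ✓
        • ack:
          +{stop,retry,ack} vs &{stop,retry,ack}  ✓ label sets agree
            • stop:
              ?Int vs !Int  ✓
                Y vs Y  ✓
            • retry:
              +{err,done,ack} vs &{err,done,ack}  ✓ label sets agree
                • err:
                  Y vs Y  ✓
                • done:
                  Y vs Y  ✓
                • ack:
                  Y vs Y  ✓
            • ack:
              !Bool vs ?Bool  ✓
                Y vs Y  ✓

YES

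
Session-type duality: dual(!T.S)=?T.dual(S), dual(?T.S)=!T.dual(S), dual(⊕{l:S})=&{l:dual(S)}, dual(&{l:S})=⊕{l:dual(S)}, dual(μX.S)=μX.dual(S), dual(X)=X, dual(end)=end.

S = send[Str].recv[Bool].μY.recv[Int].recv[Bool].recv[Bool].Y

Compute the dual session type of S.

send[Str] → recv[Str]
  recv[Bool] → send[Bool]
    μY → μY  (μ self-dual)
      recv[Int] → send[Int]
        recv[Bool] → send[Bool]
          recv[Bool] → send[Bool]
            Y self-dual

recv[Str].send[Bool].μY.send[Int].send[Bool].send[Bool].Y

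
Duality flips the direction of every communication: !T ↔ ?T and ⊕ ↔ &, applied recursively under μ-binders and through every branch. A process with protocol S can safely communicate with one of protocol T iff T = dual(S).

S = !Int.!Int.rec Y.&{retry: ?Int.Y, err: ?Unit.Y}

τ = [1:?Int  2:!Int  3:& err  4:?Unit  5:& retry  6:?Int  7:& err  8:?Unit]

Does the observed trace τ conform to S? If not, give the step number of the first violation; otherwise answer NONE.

1

step 1: got ?Int, protocol expects !Int  ✗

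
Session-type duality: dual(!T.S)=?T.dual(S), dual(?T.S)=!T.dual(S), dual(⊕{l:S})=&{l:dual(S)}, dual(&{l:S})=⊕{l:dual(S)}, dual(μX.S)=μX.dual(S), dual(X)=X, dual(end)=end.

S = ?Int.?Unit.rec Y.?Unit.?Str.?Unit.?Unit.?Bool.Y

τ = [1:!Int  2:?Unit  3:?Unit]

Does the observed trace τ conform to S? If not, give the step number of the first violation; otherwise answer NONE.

@1 got !Int, protocol expects ?Int  ✗

1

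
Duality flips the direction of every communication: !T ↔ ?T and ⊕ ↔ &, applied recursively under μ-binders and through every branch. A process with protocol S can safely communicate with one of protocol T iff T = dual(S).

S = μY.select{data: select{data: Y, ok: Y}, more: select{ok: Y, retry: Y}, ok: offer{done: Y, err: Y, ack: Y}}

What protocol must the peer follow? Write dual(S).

μY → μY  (μ self-dual)
  select{data,more,ok} → offer{data,more,ok}  (internal→external)
    case data:
      select{data,ok} → offer{data,ok}  (internal→external)
        case data:
          Y ↦ Y
        case ok:
          Y ↦ Y
    case more:
      select{ok,retry} → offer{ok,retry}  (internal→external)
        case ok:
          Y ↦ Y
        case retry:
          Y ↦ Y
    case ok:
      offer{done,err,ack} → select{done,err,ack}  (external→internal)
        case done:
          Y ↦ Y
        case err:
          Y ↦ Y
        case ack:
          Y ↦ Y

μY.offer{data: offer{data: Y, ok: Y}, more: offer{ok: Y, retry: Y}, ok: select{done: Y, err: Y, ack: Y}}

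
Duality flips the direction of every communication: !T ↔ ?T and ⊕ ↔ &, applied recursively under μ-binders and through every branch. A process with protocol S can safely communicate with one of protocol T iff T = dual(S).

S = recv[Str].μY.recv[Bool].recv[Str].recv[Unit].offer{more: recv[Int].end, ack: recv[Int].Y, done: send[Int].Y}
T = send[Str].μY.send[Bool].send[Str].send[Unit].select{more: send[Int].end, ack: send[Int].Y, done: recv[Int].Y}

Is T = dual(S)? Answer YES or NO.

recv[Str] | send[Str]  ✓
  μY | μY  ✓ (rec unchanged)
    recv[Bool] | send[Bool]  ✓
      recv[Str] | send[Str]  ✓
        recv[Unit] | send[Unit]  ✓
          offer{more,ack,done} | select{more,ack,done}  ✓ labels match
            [more]
              recv[Int] | send[Int]  ✓
                end | end  ✓
            [ack]
              recv[Int] | send[Int]  ✓
                Y | Y  ✓
            [done]
              send[Int] | recv[Int]  ✓
                Y | Y  ✓

YES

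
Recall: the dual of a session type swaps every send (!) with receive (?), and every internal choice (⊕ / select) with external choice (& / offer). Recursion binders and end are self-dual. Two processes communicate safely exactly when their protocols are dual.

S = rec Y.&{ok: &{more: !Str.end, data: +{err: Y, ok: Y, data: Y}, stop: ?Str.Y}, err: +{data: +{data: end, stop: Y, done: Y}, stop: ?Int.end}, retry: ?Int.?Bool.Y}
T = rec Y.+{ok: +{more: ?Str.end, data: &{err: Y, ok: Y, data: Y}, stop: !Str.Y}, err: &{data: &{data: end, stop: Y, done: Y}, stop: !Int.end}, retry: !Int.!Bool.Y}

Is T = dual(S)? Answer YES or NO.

YES

rec Y | rec Y  ✓ (rec unchanged)
  &{ok,err,retry} | +{ok,err,retry}  ✓ label sets agree
    case ok:
      &{more,data,stop} | +{more,data,stop}  ✓ label sets agree
        case more:
          !Str | ?Str  ✓
            end | end  ✓
        case data:
          +{err,ok,data} | &{err,ok,data}  ✓ label sets agree
            case err:
              Y | Y  ✓
            case ok:
              Y | Y  ✓
            case data:
              Y | Y  ✓
        case stop:
          ?Str | !Str  ✓
            Y | Y  ✓
    case err:
      +{data,stop} | &{data,stop}  ✓ label sets agree
        case data:
          +{data,stop,done} | &{data,stop,done}  ✓ label sets agree
            case data:
              end | end  ✓
            case stop:
              Y | Y  ✓
            case done:
              Y | Y  ✓
        case stop:
          ?Int | !Int  ✓
            end | end  ✓
    case retry:
      ?Int | !Int  ✓
        ?Bool | !Bool  ✓
          Y | Y  ✓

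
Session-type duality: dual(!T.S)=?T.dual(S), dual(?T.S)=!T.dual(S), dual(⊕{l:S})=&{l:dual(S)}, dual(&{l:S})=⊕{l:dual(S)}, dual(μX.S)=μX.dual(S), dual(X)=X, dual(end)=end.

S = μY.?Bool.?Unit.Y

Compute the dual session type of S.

μY → μY  (μ self-dual)
  ?Bool → !Bool
    ?Unit → !Unit
      dual(Y) = Y

μY.!Bool.!Unit.Y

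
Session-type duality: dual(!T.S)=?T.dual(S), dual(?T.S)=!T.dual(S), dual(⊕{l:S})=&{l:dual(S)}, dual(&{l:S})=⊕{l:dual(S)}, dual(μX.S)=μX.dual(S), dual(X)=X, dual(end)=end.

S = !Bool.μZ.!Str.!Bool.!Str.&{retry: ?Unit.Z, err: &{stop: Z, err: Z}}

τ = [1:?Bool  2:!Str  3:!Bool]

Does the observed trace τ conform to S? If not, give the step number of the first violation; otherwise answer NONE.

1

step 1: got ?Bool, protocol expects !Bool  ✗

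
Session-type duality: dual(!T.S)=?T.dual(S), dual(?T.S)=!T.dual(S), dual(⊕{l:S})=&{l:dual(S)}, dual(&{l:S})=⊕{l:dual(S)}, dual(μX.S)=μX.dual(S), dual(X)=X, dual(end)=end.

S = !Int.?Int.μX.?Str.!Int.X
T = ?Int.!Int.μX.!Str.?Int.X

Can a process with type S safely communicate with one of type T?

YES

!Int vs ?Int  ok
  ?Int vs !Int  ok
    μX vs μX  ok (binder kept)
      ?Str vs !Str  ok
        !Int vs ?Int  ok
          X vs X  ok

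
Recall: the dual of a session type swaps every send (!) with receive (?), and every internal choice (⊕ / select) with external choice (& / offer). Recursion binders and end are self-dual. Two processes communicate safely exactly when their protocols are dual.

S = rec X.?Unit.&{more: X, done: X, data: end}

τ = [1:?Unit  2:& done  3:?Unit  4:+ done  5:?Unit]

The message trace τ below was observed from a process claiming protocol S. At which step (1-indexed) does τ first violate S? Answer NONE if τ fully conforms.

step 1: ?Unit  ok  residual = &{more: rec X.…, done: rec X.…, data: end}
step 2: & done  ok  residual = rec X.…
step 3: ?Unit  ok  residual = &{more: rec X.…, done: rec X.…, data: end}
step 4: got + done, protocol expects & more or & done or & data  ✗

4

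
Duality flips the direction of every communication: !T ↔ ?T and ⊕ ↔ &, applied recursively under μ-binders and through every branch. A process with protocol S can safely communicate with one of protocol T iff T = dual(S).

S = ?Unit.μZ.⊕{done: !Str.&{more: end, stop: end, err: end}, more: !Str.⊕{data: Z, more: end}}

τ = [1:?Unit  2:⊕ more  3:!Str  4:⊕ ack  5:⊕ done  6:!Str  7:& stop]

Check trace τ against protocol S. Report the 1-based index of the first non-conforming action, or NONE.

[1] ?Unit  match  now at μZ.…
[2] ⊕ more  match  now at !Str.⊕{data: μZ.…, more: end}
[3] !Str  match  now at ⊕{data: μZ.…, more: end}
[4] got ⊕ ack, protocol expects ⊕ data or ⊕ more  ✗

4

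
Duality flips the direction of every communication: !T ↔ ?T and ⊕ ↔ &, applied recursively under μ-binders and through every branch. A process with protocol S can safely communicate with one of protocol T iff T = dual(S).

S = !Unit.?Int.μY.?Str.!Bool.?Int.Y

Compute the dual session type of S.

?Unit.!Int.μY.!Str.?Bool.!Int.Y

!Unit ↦ ?Unit
  ?Int ↦ !Int
    μY ↦ μY  (μ self-dual)
      ?Str ↦ !Str
        !Bool ↦ ?Bool
          ?Int ↦ !Int
            Y ↦ Y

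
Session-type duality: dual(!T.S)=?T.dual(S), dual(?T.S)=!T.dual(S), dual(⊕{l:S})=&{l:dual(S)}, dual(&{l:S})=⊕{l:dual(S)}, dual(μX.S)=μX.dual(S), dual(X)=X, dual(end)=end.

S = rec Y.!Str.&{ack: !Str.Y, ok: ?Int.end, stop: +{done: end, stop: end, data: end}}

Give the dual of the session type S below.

rec Y.?Str.+{ack: ?Str.Y, ok: !Int.end, stop: &{done: end, stop: end, data: end}}

rec Y ↦ rec Y  (μ self-dual)
  !Str ↦ ?Str
    &{ack,ok,stop} ↦ +{ack,ok,stop}  (offer→select)
      case ack:
        !Str ↦ ?Str
          Y self-dual
      case ok:
        ?Int ↦ !Int
          end self-dual
      case stop:
        +{done,stop,data} ↦ &{done,stop,data}  (⊕→&)
          case done:
            end self-dual
          case stop:
            end self-dual
          case data:
            end self-dual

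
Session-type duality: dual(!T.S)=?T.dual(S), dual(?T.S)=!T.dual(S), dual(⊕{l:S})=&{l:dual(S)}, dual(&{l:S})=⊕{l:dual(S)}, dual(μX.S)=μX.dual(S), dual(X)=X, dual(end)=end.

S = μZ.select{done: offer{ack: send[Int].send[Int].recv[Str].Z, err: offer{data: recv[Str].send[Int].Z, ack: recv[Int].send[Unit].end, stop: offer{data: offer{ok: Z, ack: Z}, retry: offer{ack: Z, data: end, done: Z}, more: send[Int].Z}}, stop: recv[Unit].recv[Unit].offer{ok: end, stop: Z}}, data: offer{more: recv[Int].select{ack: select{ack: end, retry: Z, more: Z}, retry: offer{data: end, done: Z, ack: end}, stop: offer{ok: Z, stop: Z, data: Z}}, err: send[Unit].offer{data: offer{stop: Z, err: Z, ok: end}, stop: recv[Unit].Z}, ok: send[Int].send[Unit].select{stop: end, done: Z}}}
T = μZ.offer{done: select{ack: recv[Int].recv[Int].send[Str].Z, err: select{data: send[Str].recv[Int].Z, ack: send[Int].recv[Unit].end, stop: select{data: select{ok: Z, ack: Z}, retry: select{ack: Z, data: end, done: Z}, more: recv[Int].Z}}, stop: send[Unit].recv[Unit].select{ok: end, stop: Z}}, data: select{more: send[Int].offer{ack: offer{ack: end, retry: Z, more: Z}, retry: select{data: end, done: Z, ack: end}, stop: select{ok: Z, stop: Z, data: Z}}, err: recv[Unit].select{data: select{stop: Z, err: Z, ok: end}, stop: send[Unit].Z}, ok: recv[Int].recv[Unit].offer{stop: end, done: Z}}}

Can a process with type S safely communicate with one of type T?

μZ | μZ  ok (binder kept)
  select{done,data} | offer{done,data}  ok label sets agree
    • done:
      offer{ack,err,stop} | select{ack,err,stop}  ok label sets agree
        • ack:
          send[Int] | recv[Int]  ok
            send[Int] | recv[Int]  ok
              recv[Str] | send[Str]  ok
                Z | Z  ok
        • err:
          offer{data,ack,stop} | select{data,ack,stop}  ok label sets agree
            • data:
              recv[Str] | send[Str]  ok
                send[Int] | recv[Int]  ok
                  Z | Z  ok
            • ack:
              recv[Int] | send[Int]  ok
                send[Unit] | recv[Unit]  ok
                  end | end  ok
            • stop:
              offer{data,retry,more} | select{data,retry,more}  ok label sets agree
                • data:
                  offer{ok,ack} | select{ok,ack}  ok label sets agree
                    • ok:
                      Z | Z  ok
                    • ack:
                      Z | Z  ok
                • retry:
                  offer{ack,data,done} | select{ack,data,done}  ok label sets agree
                    • ack:
                      Z | Z  ok
                    • data:
                      end | end  ok
                    • done:
                      Z | Z  ok
                • more:
                  send[Int] | recv[Int]  ok
                    Z | Z  ok
        • stop:
          recv[Unit] | send[Unit]  ok
            recv[Unit] | recv[Unit]  ✗ same direction on both sides — not dual

NO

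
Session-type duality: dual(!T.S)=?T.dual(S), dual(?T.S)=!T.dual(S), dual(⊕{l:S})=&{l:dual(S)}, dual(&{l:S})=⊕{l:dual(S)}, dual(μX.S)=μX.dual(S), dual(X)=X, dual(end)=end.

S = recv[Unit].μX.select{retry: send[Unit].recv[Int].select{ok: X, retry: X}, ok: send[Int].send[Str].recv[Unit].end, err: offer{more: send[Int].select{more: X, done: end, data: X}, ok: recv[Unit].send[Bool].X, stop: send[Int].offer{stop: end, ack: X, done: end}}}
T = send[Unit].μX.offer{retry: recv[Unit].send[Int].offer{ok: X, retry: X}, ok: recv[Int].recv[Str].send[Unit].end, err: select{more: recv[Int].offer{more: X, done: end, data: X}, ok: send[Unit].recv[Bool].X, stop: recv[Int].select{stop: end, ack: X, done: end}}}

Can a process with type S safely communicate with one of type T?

recv[Unit] | send[Unit]  match
  μX | μX  match (μ self-dual)
    select{retry,ok,err} | offer{retry,ok,err}  match labels match
      [retry]
        send[Unit] | recv[Unit]  match
          recv[Int] | send[Int]  match
            select{ok,retry} | offer{ok,retry}  match labels match
              [ok]
                X | X  match
              [retry]
                X | X  match
      [ok]
        send[Int] | recv[Int]  match
          send[Str] | recv[Str]  match
            recv[Unit] | send[Unit]  match
              end | end  match
      [err]
        offer{more,ok,stop} | select{more,ok,stop}  match labels match
          [more]
            send[Int] | recv[Int]  match
              select{more,done,data} | offer{more,done,data}  match labels match
                [more]
                  X | X  match
                [done]
                  end | end  match
                [data]
                  X | X  match
          [ok]
            recv[Unit] | send[Unit]  match
              send[Bool] | recv[Bool]  match
                X | X  match
          [stop]
            send[Int] | recv[Int]  match
              offer{stop,ack,done} | select{stop,ack,done}  match labels match
                [stop]
                  end | end  match
                [ack]
                  X | X  match
                [done]
                  end | end  match

YES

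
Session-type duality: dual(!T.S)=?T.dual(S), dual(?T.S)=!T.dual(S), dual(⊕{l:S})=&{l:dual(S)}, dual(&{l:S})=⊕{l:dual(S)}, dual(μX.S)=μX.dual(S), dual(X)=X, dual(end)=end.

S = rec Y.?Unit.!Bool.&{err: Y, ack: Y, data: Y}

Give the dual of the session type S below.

rec Y ↦ rec Y  (rec unchanged)
  ?Unit ↦ !Unit
    !Bool ↦ ?Bool
      &{err,ack,data} ↦ +{err,ack,data}  (&→⊕)
        • err:
          Y self-dual
        • ack:
          Y self-dual
        • data:
          Y self-dual

rec Y.!Unit.?Bool.+{err: Y, ack: Y, data: Y}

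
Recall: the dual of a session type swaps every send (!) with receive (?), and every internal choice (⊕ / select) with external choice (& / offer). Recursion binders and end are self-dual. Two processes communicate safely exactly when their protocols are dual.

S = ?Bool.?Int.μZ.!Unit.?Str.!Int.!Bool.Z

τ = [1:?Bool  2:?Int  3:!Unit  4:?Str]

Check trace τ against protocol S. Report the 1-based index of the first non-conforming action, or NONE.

NONE

step 1: ?Bool  ok  cont: ?Int.μZ.…
step 2: ?Int  ok  cont: μZ.…
step 3: !Unit  ok  cont: ?Str.!Int.!Bool.μZ.…
step 4: ?Str  ok  cont: !Int.!Bool.μZ.…
trace exhausted — no violation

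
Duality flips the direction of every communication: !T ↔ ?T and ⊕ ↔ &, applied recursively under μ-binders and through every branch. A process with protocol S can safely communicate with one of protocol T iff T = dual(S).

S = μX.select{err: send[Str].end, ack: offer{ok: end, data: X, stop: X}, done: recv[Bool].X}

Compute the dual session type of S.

μX ↦ μX  (rec unchanged)
  select{err,ack,done} ↦ offer{err,ack,done}  (⊕→&)
    • err:
      send[Str] ↦ recv[Str]
        end ↦ end
    • ack:
      offer{ok,data,stop} ↦ select{ok,data,stop}  (external→internal)
        • ok:
          end ↦ end
        • data:
          X ↦ X
        • stop:
          X ↦ X
    • done:
      recv[Bool] ↦ send[Bool]
        X ↦ X

μX.offer{err: recv[Str].end, ack: select{ok: end, data: X, stop: X}, done: send[Bool].X}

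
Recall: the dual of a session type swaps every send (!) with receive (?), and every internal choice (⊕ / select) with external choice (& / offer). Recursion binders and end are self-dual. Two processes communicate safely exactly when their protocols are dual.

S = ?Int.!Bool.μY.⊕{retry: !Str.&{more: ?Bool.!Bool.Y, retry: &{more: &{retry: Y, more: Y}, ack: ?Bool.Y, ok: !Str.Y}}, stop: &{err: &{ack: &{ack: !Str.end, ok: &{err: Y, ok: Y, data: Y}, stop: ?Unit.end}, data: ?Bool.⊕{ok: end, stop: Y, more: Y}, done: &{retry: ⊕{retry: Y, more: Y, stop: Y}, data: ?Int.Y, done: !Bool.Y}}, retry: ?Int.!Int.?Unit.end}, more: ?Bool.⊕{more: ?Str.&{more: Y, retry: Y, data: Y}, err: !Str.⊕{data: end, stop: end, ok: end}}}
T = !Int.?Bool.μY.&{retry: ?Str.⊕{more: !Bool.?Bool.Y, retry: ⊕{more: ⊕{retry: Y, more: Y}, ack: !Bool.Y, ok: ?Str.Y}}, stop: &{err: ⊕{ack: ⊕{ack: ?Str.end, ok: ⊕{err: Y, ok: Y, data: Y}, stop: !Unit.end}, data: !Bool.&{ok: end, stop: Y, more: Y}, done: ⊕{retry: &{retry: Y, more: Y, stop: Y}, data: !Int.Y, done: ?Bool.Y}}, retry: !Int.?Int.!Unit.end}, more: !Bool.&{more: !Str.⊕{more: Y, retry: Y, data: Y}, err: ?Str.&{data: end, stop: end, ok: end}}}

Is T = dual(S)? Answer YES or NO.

?Int | !Int  ✓
  !Bool | ?Bool  ✓
    μY | μY  ✓ (binder kept)
      ⊕{retry,stop,more} | &{retry,stop,more}  ✓ label sets agree
        • retry:
          !Str | ?Str  ✓
            &{more,retry} | ⊕{more,retry}  ✓ label sets agree
              • more:
                ?Bool | !Bool  ✓
                  !Bool | ?Bool  ✓
                    Y | Y  ✓
              • retry:
                &{more,ack,ok} | ⊕{more,ack,ok}  ✓ label sets agree
                  • more:
                    &{retry,more} | ⊕{retry,more}  ✓ label sets agree
                      • retry:
                        Y | Y  ✓
                      • more:
                        Y | Y  ✓
                  • ack:
                    ?Bool | !Bool  ✓
                      Y | Y  ✓
                  • ok:
                    !Str | ?Str  ✓
                      Y | Y  ✓
        • stop:
          &{err,retry} | &{err,retry}  ✗ choice polarity not flipped — not dual

NO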